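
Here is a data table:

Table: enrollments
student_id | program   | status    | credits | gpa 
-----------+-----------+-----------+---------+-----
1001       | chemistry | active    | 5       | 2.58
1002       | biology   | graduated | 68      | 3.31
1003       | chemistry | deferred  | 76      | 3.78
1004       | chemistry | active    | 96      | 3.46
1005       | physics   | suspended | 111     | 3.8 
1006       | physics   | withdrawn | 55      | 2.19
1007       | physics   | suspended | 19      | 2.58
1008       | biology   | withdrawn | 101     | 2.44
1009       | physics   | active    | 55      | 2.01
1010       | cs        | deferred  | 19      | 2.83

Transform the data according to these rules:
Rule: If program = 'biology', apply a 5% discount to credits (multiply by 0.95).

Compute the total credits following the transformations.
596.55

Step 1: Records with program = 'biology' have total credits = 169
Step 2: Apply multiplier: 169 × 0.95 = 160.55
Step 3: Other records total: 436
Step 4: Final sum = 160.55 + 436 = 596.55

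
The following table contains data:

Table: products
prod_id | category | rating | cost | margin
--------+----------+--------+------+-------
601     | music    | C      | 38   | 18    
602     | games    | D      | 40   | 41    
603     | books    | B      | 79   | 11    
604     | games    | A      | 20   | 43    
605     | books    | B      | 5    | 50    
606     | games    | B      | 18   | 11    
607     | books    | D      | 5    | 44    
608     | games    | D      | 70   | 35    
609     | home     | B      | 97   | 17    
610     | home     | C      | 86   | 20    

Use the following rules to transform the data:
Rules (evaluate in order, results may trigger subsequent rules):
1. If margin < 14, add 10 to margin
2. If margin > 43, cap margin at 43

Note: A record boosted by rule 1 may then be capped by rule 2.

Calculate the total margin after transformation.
302

Step 1: Apply rule 1 to records with margin < 14
  - 2 records get bonus of 10
  - Of these, 0 records then exceed 43 and get capped
Step 2: Apply rule 2 to records with margin > 43
  - 2 records (original) are capped
Step 3: Calculate final sum = 302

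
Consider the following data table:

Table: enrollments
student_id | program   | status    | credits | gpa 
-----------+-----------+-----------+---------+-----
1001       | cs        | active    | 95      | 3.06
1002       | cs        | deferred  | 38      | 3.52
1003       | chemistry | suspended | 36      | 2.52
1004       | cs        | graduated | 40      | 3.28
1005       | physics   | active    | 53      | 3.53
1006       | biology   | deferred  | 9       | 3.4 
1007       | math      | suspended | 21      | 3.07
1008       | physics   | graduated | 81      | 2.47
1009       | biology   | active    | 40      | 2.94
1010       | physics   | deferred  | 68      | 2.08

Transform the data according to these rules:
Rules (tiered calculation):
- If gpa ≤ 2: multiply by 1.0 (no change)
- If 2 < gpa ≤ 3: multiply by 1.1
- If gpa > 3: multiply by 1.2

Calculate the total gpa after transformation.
34.84

Step 1: Tier 1 (gpa ≤ 2): 0 records, sum = 0 × 1.0 = 0.0
Step 2: Tier 2 (2 < gpa ≤ 3): 4 records, sum = 10.01 × 1.1 = 11.01
Step 3: Tier 3 (gpa > 3): 6 records, sum = 19.86 × 1.2 = 23.83
Step 4: Final sum = 0.0 + 11.01 + 23.83 = 34.84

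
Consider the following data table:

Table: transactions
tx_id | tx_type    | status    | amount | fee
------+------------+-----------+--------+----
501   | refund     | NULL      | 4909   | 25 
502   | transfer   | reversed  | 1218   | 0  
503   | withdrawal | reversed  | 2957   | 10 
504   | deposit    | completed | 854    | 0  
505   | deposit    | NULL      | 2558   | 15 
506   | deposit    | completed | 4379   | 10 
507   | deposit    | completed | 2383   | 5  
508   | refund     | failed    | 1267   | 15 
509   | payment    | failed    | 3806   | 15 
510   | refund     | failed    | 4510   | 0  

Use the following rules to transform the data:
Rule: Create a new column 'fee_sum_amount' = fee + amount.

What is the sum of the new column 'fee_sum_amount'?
28936

Step 1: For each record, compute fee + amount
Example calculations:
  25 + 4909 = 4934
  0 + 1218 = 1218
  10 + 2957 = 2967
  ...
Step 2: Sum all derived values
Step 3: Total = 28936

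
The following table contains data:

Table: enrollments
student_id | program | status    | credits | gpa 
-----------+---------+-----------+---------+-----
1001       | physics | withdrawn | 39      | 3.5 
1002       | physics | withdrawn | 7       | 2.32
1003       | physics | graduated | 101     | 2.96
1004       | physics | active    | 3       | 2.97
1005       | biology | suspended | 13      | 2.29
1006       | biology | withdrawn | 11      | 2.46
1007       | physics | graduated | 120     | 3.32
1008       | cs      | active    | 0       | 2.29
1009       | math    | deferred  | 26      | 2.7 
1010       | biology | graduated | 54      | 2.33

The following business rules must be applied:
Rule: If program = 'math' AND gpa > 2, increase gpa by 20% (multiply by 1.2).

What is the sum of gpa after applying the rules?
27.68

Step 1: Find records where program = 'math' AND gpa > 2
Step 2: 1 records match, summing to 2.7
Step 3: After multiplier: 2.7 × 1.2 = 3.24
Step 4: Unaffected records sum: 24.44
Step 5: Final sum = 3.24 + 24.44 = 27.68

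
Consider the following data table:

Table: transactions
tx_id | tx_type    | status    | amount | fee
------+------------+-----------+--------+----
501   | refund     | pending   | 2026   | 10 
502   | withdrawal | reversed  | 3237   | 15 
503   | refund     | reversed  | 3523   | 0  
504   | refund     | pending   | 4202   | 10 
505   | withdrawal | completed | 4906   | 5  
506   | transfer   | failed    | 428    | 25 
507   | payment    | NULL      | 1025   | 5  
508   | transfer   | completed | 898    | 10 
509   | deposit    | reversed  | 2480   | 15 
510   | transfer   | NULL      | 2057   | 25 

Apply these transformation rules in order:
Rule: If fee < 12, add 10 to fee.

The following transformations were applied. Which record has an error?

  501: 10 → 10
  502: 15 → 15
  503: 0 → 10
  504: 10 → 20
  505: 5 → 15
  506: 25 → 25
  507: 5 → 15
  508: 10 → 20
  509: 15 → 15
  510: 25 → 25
Record 501 has an error. The correct transformed value should be 20, not 10.

Step 1: Check each record against the rule
Step 2: Record 501 has fee = 10
Step 3: Since 10 < 12, the bonus should have been applied
Step 4: Correct value = 20, but claimed value = 10
Conclusion: Record 501 has the error.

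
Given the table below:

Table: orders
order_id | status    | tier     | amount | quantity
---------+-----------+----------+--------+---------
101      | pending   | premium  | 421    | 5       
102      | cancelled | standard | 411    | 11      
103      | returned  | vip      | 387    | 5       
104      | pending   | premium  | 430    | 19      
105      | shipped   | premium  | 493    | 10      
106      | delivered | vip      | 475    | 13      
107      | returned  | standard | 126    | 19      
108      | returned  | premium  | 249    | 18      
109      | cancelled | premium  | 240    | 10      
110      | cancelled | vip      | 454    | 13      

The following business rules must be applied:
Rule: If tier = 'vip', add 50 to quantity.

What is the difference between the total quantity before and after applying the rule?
150

Step 1: Original sum of quantity = 123
Step 2: 3 records have tier = 'vip'
Step 3: Each affected record changes by 50
Step 4: Total change = 3 × 50 = 150
Step 5: New sum = 123 + 150 = 273
Step 6: Difference = |273 - 123| = 150
        (Sum increased by 150)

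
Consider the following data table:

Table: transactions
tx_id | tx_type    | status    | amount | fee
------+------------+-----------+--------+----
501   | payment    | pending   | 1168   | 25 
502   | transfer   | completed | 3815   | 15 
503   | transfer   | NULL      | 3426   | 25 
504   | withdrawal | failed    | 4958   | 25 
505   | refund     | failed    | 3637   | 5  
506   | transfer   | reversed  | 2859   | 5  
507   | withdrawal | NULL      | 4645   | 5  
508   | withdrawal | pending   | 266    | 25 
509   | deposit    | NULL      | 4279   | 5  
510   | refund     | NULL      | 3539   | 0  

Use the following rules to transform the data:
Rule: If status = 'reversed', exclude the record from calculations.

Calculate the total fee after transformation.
130

Step 1: Identify records where status = 'reversed'
Step 2: The excluded records sum to 5
Step 3: Original total fee = 135
Step 4: Remaining total = 135 - 5 = 130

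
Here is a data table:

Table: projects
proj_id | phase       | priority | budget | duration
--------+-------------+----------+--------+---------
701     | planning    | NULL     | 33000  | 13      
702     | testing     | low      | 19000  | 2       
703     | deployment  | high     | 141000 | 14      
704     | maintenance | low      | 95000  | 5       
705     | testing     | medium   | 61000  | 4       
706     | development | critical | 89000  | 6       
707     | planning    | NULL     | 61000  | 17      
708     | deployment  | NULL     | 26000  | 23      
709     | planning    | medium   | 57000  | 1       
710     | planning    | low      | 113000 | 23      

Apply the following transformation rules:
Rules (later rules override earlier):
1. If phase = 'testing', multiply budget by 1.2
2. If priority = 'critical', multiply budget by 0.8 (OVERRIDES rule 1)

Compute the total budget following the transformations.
693200.0

Step 1: Rule 2 takes priority for records with priority = 'critical'
  - 1 records: 89000 × 0.8 = 71200.0
Step 2: Rule 1 applies to remaining records with phase = 'testing'
  - 2 records: 80000 × 1.2 = 96000.0
Step 3: Other records unchanged: 526000
Step 4: Final sum = 71200.0 + 96000.0 + 526000 = 693200.0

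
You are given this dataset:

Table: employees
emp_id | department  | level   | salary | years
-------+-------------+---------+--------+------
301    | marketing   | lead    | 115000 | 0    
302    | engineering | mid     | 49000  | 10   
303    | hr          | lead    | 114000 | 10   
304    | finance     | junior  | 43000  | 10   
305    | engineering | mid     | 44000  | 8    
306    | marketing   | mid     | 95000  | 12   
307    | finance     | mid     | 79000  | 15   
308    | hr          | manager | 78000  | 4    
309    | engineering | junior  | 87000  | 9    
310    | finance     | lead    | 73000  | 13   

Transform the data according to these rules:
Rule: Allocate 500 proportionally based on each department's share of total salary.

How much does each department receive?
engineering: 115.83, finance: 125.48, hr: 123.55, marketing: 135.14

Step 1: Calculate total salary = 777000
Step 2: Calculate each department's proportion:
  engineering: 180000/777000 = 23.17% → 115.83
  finance: 195000/777000 = 25.10% → 125.48
  hr: 192000/777000 = 24.71% → 123.55
  marketing: 210000/777000 = 27.03% → 135.14
Step 3: Verify: sum of allocations ≈ 500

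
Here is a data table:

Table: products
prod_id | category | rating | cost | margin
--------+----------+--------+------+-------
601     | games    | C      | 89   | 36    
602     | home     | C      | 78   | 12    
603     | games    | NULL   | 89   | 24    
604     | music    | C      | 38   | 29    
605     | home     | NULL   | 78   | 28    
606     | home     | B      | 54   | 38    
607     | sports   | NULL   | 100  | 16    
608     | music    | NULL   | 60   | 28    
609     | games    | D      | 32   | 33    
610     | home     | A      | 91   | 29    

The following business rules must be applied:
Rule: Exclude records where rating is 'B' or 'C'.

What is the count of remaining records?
6

Step 1: Count records to exclude
  - 1 (B) + 3 (C) = 4 records
Step 2: Total records: 10
Step 3: Remaining = 10 - 4 = 6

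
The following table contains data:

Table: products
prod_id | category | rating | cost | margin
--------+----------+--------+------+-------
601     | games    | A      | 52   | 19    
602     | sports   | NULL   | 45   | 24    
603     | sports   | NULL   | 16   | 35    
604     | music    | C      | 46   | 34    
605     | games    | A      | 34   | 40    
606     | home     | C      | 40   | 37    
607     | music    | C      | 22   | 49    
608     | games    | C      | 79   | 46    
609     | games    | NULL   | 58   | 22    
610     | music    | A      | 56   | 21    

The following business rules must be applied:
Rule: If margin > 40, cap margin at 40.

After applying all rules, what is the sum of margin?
312

Step 1: 2 records have margin > 40
Step 2: These records originally summed to 95
Step 3: After capping: 2 × 40 = 80
Step 4: Unaffected records sum: 232
Step 5: Final sum = 80 + 232 = 312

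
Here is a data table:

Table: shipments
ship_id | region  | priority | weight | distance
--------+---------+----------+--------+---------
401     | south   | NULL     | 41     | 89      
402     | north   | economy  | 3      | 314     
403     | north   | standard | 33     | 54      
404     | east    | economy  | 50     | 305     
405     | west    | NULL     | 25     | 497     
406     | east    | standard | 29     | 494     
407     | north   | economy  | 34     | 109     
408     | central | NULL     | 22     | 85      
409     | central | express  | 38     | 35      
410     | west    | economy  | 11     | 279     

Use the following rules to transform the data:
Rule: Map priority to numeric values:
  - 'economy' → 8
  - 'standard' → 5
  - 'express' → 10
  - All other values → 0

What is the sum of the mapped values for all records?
52

Step 1: Apply mapping to each record
Step 2: Count by status:
  'economy': 4 records × 8 = 32
  'standard': 2 records × 5 = 10
  'express': 1 records × 10 = 10
Step 3: Sum all mapped values = 52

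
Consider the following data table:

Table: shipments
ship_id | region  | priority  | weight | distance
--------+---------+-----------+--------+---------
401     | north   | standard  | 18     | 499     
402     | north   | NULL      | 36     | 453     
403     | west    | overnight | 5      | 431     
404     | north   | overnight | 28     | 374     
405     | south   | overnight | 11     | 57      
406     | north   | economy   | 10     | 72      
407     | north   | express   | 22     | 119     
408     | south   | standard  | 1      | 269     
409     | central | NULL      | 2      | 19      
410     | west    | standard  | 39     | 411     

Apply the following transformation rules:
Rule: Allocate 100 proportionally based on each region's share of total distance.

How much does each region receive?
central: 0.7, north: 56.1, south: 12.06, west: 31.14

Step 1: Calculate total distance = 2704
Step 2: Calculate each region's proportion:
  central: 19/2704 = 0.70% → 0.7
  north: 1517/2704 = 56.10% → 56.1
  south: 326/2704 = 12.06% → 12.06
  west: 842/2704 = 31.14% → 31.14
Step 3: Verify: sum of allocations ≈ 100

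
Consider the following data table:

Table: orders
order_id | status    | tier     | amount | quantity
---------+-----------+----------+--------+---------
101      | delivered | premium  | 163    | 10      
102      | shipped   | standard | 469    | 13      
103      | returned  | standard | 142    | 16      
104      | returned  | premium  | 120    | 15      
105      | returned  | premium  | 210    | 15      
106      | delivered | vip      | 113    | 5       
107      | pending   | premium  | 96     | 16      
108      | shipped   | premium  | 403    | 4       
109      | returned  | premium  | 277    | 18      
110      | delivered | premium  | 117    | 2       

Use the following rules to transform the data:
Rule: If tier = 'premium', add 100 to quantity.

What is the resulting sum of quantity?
814

Step 1: Count records where tier = 'premium': 7
Step 2: Total bonus added: 7 × 100 = 700
Step 3: Original sum of quantity: 114
Step 4: Final sum = 114 + 700 = 814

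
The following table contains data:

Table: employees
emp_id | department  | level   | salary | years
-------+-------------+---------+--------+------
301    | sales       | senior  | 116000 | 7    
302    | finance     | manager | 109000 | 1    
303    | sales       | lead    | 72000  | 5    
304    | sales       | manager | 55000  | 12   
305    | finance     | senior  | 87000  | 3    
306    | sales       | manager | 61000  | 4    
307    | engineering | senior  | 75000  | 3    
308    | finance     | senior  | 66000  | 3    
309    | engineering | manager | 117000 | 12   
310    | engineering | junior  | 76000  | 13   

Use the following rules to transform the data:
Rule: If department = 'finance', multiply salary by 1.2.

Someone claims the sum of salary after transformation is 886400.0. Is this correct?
Yes, the result is correct.

Step 1: Calculate the correct sum after transformation
Step 2: Apply multiplier 1.2 to records where department = 'finance'
Step 3: Correct result = 886400.0
Step 4: Claimed result = 886400.0
Step 5: 886400.0 = 886400.0 ✓
Conclusion: The claimed result is correct.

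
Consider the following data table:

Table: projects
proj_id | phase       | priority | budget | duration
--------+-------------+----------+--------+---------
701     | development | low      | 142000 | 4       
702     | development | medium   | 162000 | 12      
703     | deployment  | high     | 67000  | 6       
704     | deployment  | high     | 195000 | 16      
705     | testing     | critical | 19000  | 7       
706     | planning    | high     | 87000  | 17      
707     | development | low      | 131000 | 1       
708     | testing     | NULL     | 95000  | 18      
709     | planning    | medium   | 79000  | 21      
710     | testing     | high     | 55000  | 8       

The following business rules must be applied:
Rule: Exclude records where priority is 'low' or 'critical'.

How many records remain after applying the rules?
7

Step 1: Count records to exclude
  - 2 (low) + 1 (critical) = 3 records
Step 2: Total records: 10
Step 3: Remaining = 10 - 3 = 7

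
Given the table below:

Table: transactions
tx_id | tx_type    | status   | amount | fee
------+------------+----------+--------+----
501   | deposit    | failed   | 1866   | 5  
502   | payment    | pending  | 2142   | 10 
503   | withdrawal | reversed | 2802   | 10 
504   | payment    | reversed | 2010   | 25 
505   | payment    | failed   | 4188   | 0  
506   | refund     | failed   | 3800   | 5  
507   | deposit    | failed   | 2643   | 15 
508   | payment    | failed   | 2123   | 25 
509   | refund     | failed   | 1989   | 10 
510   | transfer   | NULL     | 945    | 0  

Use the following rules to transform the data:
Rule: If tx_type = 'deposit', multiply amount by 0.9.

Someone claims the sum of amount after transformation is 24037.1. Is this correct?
No, the correct result is 24057.1.

Step 1: Calculate the correct sum after transformation
Step 2: Apply multiplier 0.9 to records where tx_type = 'deposit'
Step 3: Correct result = 24057.1
Step 4: Claimed result = 24037.1
Step 5: 24057.1 ≠ 24037.1
Conclusion: The claimed result is incorrect. The correct answer is 24057.1.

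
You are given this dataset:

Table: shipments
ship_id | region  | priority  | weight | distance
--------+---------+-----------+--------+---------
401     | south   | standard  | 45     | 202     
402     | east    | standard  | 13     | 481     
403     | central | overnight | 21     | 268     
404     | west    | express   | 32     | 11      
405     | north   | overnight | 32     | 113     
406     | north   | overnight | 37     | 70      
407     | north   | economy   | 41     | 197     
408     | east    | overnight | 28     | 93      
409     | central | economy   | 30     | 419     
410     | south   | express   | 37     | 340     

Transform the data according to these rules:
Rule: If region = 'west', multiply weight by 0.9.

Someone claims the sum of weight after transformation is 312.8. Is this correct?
Yes, the result is correct.

Step 1: Calculate the correct sum after transformation
Step 2: Apply multiplier 0.9 to records where region = 'west'
Step 3: Correct result = 312.8
Step 4: Claimed result = 312.8
Step 5: 312.8 = 312.8 ✓
Conclusion: The claimed result is correct.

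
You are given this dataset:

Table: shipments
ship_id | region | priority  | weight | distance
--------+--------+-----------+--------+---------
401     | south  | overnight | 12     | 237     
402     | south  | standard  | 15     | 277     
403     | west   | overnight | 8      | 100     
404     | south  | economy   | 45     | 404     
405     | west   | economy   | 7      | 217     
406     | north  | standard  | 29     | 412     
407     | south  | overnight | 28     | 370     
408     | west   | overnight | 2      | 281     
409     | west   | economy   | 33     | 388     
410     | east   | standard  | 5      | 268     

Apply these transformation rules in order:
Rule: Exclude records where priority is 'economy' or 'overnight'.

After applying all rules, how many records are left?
3

Step 1: Count records to exclude
  - 3 (economy) + 4 (overnight) = 7 records
Step 2: Total records: 10
Step 3: Remaining = 10 - 7 = 3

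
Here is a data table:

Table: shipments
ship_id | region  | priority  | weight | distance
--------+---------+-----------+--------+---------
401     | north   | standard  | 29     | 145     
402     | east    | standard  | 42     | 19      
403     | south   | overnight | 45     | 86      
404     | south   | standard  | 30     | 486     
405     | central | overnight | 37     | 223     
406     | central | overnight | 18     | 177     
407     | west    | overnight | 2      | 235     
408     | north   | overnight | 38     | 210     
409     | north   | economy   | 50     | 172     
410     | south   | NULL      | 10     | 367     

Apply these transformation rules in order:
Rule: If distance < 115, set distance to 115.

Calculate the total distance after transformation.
2245

Step 1: 2 records have distance < 115
Step 2: These records originally summed to 105
Step 3: After setting to minimum: 2 × 115 = 230
Step 4: Unaffected records sum: 2015
Step 5: Final sum = 230 + 2015 = 2245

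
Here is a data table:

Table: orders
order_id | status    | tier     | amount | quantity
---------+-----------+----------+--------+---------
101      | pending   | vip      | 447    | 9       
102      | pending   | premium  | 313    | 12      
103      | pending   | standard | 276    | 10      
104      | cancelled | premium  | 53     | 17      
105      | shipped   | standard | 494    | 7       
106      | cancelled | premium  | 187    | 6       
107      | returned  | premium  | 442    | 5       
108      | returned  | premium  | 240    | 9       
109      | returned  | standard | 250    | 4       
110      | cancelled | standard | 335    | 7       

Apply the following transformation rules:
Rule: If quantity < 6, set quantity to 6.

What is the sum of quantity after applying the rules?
89

Step 1: 2 records have quantity < 6
Step 2: These records originally summed to 9
Step 3: After setting to minimum: 2 × 6 = 12
Step 4: Unaffected records sum: 77
Step 5: Final sum = 12 + 77 = 89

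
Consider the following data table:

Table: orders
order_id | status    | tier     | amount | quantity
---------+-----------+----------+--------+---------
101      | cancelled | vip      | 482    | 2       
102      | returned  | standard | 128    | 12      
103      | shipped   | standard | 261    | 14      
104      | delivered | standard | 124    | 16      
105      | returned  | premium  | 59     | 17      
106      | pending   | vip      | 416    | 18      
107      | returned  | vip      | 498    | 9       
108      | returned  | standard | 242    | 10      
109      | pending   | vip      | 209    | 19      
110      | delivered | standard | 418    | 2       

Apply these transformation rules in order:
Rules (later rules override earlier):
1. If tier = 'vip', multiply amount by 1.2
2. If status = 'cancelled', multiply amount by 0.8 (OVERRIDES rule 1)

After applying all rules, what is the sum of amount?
2965.2

Step 1: Rule 2 takes priority for records with status = 'cancelled'
  - 1 records: 482 × 0.8 = 385.6
Step 2: Rule 1 applies to remaining records with tier = 'vip'
  - 3 records: 1123 × 1.2 = 1347.6
Step 3: Other records unchanged: 1232
Step 4: Final sum = 385.6 + 1347.6 + 1232 = 2965.2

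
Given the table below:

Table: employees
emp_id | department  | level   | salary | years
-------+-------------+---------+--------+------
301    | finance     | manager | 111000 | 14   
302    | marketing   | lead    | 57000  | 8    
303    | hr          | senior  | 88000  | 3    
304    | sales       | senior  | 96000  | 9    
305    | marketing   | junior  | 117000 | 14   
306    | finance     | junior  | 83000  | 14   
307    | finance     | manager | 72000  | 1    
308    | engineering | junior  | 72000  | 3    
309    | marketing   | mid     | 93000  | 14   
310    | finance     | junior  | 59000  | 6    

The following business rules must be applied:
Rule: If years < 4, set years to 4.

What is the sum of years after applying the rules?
91

Step 1: 3 records have years < 4
Step 2: These records originally summed to 7
Step 3: After setting to minimum: 3 × 4 = 12
Step 4: Unaffected records sum: 79
Step 5: Final sum = 12 + 79 = 91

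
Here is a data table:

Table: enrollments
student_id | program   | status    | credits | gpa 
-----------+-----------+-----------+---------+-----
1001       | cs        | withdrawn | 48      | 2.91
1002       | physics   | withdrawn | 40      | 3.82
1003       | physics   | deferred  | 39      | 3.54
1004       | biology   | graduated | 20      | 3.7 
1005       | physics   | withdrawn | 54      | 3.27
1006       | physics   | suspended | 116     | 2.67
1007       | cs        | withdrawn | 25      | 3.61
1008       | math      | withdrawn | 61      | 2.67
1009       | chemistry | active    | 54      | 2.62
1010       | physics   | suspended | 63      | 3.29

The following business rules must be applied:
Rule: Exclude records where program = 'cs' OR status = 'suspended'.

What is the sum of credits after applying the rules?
268

Step 1: Find records where program = 'cs' OR status = 'suspended'
Step 2: 4 records match, summing to 252
Step 3: Original sum: 520
Step 4: Remaining sum = 520 - 252 = 268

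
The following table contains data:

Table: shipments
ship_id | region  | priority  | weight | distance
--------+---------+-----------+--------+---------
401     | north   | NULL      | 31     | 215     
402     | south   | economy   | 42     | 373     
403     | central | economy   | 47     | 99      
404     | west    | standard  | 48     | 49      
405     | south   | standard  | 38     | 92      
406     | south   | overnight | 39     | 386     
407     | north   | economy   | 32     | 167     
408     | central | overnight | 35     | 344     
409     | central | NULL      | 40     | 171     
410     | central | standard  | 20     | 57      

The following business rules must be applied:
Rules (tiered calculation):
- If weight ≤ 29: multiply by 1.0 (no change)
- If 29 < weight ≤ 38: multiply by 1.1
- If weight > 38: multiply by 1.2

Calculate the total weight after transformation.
428.8

Step 1: Tier 1 (weight ≤ 29): 1 records, sum = 20 × 1.0 = 20.0
Step 2: Tier 2 (29 < weight ≤ 38): 4 records, sum = 136 × 1.1 = 149.6
Step 3: Tier 3 (weight > 38): 5 records, sum = 216 × 1.2 = 259.2
Step 4: Final sum = 20.0 + 149.6 + 259.2 = 428.8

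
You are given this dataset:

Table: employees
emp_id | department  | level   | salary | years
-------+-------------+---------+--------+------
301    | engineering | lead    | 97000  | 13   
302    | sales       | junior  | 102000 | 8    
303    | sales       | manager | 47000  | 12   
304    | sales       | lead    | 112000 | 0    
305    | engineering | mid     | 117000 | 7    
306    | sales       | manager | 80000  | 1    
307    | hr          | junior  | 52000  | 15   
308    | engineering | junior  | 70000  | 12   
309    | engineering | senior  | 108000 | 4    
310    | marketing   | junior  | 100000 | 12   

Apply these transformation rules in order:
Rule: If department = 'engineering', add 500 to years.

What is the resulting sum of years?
2084

Step 1: Count records where department = 'engineering': 4
Step 2: Total bonus added: 4 × 500 = 2000
Step 3: Original sum of years: 84
Step 4: Final sum = 84 + 2000 = 2084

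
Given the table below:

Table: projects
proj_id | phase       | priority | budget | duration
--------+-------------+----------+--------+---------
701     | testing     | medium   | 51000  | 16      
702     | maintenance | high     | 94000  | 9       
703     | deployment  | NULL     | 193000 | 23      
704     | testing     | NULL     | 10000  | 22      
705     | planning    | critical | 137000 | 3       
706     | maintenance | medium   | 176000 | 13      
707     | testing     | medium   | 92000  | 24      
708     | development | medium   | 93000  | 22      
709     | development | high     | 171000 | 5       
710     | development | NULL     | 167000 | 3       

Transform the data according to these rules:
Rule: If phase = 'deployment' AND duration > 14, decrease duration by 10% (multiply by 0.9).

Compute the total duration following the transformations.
137.7

Step 1: Find records where phase = 'deployment' AND duration > 14
Step 2: 1 records match, summing to 23
Step 3: After multiplier: 23 × 0.9 = 20.7
Step 4: Unaffected records sum: 117
Step 5: Final sum = 20.7 + 117 = 137.7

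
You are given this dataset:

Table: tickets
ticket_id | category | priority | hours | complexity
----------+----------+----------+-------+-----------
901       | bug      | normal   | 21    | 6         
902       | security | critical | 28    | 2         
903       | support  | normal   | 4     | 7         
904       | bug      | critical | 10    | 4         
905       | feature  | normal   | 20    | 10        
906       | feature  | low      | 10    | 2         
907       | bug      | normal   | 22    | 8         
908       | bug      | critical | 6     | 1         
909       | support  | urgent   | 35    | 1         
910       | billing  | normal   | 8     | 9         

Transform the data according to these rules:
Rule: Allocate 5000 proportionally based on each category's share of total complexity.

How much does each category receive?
billing: 900.0, bug: 1900.0, feature: 1200.0, security: 200.0, support: 800.0

Step 1: Calculate total complexity = 50
Step 2: Calculate each category's proportion:
  billing: 9/50 = 18.00% → 900.0
  bug: 19/50 = 38.00% → 1900.0
  feature: 12/50 = 24.00% → 1200.0
  security: 2/50 = 4.00% → 200.0
  support: 8/50 = 16.00% → 800.0
Step 3: Verify: sum of allocations ≈ 5000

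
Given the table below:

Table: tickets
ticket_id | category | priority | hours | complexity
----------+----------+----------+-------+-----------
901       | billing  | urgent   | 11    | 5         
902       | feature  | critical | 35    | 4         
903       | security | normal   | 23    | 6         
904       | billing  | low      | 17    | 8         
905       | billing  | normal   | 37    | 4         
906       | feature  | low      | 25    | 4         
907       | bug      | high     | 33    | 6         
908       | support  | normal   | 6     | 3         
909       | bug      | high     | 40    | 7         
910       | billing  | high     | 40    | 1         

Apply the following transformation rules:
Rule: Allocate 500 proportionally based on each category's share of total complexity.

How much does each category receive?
billing: 187.5, bug: 135.42, feature: 83.33, security: 62.5, support: 31.25

Step 1: Calculate total complexity = 48
Step 2: Calculate each category's proportion:
  billing: 18/48 = 37.50% → 187.5
  bug: 13/48 = 27.08% → 135.42
  feature: 8/48 = 16.67% → 83.33
  security: 6/48 = 12.50% → 62.5
  support: 3/48 = 6.25% → 31.25
Step 3: Verify: sum of allocations ≈ 500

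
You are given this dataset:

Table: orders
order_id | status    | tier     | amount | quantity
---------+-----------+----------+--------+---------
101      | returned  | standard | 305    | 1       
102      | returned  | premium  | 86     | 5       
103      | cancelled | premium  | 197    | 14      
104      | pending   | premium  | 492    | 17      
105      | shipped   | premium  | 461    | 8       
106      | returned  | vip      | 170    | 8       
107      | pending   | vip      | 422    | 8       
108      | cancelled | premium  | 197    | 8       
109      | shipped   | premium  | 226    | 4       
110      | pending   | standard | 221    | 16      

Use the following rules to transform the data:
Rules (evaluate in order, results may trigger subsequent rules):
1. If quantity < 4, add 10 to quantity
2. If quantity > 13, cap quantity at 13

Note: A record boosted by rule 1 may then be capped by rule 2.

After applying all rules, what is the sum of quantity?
91

Step 1: Apply rule 1 to records with quantity < 4
  - 1 records get bonus of 10
  - Of these, 0 records then exceed 13 and get capped
Step 2: Apply rule 2 to records with quantity > 13
  - 3 records (original) are capped
Step 3: Calculate final sum = 91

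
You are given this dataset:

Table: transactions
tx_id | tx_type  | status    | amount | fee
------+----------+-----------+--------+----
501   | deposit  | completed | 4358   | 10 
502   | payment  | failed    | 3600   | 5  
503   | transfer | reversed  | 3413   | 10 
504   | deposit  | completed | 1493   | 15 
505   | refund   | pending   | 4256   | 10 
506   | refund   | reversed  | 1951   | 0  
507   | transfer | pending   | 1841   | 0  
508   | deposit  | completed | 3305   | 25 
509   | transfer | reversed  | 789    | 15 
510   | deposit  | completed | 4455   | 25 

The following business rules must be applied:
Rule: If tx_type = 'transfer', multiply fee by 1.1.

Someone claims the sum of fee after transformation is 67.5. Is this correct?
No, the correct result is 117.5.

Step 1: Calculate the correct sum after transformation
Step 2: Apply multiplier 1.1 to records where tx_type = 'transfer'
Step 3: Correct result = 117.5
Step 4: Claimed result = 67.5
Step 5: 117.5 ≠ 67.5
Conclusion: The claimed result is incorrect. The correct answer is 117.5.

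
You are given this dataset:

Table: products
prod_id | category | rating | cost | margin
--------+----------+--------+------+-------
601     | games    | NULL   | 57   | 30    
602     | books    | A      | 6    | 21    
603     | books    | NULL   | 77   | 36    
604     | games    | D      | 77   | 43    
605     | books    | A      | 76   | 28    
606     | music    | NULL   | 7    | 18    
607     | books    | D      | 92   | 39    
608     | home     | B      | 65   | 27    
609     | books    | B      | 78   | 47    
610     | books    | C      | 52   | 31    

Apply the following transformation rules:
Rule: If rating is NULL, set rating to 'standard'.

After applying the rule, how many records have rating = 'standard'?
3

Step 1: Count records where rating IS NULL
Step 2: Found 3 records with NULL rating
Step 3: These records will have rating set to 'standard'
Step 4: Records already having rating = 'standard': 0
Step 5: Answer: 3 + 0 = 3 records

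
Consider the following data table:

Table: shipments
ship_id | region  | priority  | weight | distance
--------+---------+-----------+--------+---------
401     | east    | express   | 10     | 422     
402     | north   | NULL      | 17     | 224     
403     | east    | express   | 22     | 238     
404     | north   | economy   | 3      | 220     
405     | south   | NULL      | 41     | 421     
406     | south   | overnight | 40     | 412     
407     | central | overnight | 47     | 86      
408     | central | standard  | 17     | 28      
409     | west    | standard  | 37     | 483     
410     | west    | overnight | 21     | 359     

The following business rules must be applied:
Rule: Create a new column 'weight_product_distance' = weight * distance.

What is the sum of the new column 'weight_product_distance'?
77593

Step 1: For each record, compute weight * distance
Example calculations:
  10 * 422 = 4220
  17 * 224 = 3808
  22 * 238 = 5236
  ...
Step 2: Sum all derived values
Step 3: Total = 77593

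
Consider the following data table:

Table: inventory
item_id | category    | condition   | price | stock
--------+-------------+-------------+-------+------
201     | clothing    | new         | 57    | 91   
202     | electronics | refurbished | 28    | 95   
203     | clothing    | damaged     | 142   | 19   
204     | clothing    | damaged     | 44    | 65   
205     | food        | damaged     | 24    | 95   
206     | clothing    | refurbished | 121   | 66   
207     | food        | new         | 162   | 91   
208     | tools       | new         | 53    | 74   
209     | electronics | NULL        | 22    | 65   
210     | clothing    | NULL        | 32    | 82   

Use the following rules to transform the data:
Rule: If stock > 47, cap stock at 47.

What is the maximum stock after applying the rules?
47

Step 1: Original maximum stock = 95
Step 2: Apply cap at 47
Step 3: 9 records had stock > 47 and were capped
Step 4: Maximum after transformation = 47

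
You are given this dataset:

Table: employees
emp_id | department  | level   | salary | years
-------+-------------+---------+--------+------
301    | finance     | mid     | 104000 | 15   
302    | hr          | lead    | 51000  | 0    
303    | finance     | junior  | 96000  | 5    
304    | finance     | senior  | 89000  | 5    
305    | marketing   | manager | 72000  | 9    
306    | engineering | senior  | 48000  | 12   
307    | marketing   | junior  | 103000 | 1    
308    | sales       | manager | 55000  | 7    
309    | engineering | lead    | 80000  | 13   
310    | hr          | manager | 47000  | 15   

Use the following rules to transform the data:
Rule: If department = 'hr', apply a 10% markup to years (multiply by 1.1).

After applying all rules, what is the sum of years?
83.5

Step 1: Records with department = 'hr' have total years = 15
Step 2: Apply multiplier: 15 × 1.1 = 16.5
Step 3: Other records total: 67
Step 4: Final sum = 16.5 + 67 = 83.5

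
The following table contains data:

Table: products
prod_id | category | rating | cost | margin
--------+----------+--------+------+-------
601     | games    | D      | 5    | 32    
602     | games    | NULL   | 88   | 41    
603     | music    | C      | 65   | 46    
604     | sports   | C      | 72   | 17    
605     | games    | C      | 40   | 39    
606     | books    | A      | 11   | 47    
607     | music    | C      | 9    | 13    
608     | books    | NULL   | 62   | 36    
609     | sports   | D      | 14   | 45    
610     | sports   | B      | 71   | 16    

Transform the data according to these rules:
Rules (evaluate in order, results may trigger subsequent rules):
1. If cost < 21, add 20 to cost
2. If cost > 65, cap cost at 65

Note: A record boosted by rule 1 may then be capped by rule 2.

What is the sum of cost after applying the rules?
481

Step 1: Apply rule 1 to records with cost < 21
  - 4 records get bonus of 20
  - Of these, 0 records then exceed 65 and get capped
Step 2: Apply rule 2 to records with cost > 65
  - 3 records (original) are capped
Step 3: Calculate final sum = 481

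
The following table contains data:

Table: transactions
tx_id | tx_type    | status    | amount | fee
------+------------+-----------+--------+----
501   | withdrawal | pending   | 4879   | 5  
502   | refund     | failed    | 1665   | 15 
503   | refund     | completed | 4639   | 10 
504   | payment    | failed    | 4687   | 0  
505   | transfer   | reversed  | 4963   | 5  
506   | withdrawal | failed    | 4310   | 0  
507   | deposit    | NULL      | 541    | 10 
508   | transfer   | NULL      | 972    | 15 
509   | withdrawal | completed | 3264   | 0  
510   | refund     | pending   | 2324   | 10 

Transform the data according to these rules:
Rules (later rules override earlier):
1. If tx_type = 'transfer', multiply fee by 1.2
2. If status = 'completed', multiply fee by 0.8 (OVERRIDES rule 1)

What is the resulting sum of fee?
72.0

Step 1: Rule 2 takes priority for records with status = 'completed'
  - 2 records: 10 × 0.8 = 8.0
Step 2: Rule 1 applies to remaining records with tx_type = 'transfer'
  - 2 records: 20 × 1.2 = 24.0
Step 3: Other records unchanged: 40
Step 4: Final sum = 8.0 + 24.0 + 40 = 72.0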